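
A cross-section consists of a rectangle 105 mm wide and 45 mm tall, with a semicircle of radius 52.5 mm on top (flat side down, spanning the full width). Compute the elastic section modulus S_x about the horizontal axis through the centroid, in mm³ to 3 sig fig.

Decompose the section into non-overlapping parts with the origin at the bottom-left of its bounding rectangle.
Rectangular body: 105 × 45, A = 4 725 mm², y = 22.5 mm, Ī = 797 344 mm⁴.
Semicircular cap: semicircle r = 52.5, A = 4329.5 mm², y = 67.282 mm, Ī = 833 814 mm⁴.
Centroid: ȳ = ΣA·y / ΣA = 43.913 mm.
Transfer each piece to the horizontal axis through the centroid using Ī + A·d² with d = y − 43.913:
  rectangular body: d = -21.413 mm → contributes +2 963 801 mm⁴
  semicircular cap: d = 23.369 mm → contributes +3 198 173 mm⁴
Total I = 6 161 974 mm⁴.
Extreme fibre distance c = 53.587 mm; S = I/c = 114 990 mm³.

S_x ≈ 1.15 × 10⁵ mm³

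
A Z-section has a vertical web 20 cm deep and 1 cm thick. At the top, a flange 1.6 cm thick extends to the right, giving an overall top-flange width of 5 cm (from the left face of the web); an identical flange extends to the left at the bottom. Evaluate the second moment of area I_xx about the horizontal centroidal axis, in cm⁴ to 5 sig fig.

Split into non-overlapping primitives; take the origin at the lower-left of the bounding box.
Web: 1 × 20, A = 20 cm², y = 10 cm, Ī = 666.6667 cm⁴.
Top flange (beyond web): 4 × 1.6, A = 6.4 cm², y = 19.2 cm, Ī = 1.365333 cm⁴.
Bottom flange (beyond web): 4 × 1.6, A = 6.4 cm², y = 0.8 cm, Ī = 1.365333 cm⁴.
Centroid: ȳ = ΣA·y / ΣA = 10 cm.
Transfer each piece to the horizontal centroidal axis using Ī + A·d² with d = y − 10:
  web: d = 0 cm → contributes +666.6667 cm⁴
  top flange (beyond web): d = 9.2 cm → contributes +543.0613 cm⁴
  bottom flange (beyond web): d = -9.2 cm → contributes +543.0613 cm⁴
Total I = 1752.789 cm⁴.

I_xx ≈ 1752.8 cm⁴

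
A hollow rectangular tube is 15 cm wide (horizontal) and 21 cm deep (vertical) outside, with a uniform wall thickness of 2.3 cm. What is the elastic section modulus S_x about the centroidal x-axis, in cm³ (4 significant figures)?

S_x ≈ 738.4 cm³

Treat the section as a set of non-overlapping primitives; coordinates are from the bounding-box lower-left.
Outer rectangle: 15 × 21, A = 315 cm², y = 10.5 cm, Ī = 11576.3 cm⁴.
Inner void (subtracted): 10.4 × 16.4, A = 170.56 cm², y = 10.5 cm, Ī = 3822.82 cm⁴.
By symmetry the centroid is at mid-height, ȳ = 10.5 cm.
All pieces are centred on the centroidal x-axis, so I = ΣĪ (holes subtracted) = 7753.43 cm⁴.
Extreme fibre distance c = 10.5 cm; S = I/c = 738.422 cm³.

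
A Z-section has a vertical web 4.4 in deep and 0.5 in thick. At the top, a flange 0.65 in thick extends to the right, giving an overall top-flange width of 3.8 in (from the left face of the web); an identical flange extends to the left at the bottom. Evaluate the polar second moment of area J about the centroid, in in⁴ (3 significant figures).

J ≈ 38.2 in⁴

Break the section into simple shapes (no overlaps), measuring from the bottom-left corner of the bounding box.
Web: 0.5 × 4.4, A = 2.2 in², y = 2.2 in, Ī = 3.5493 in⁴.
Top flange (beyond web): 3.3 × 0.65, A = 2.145 in², y = 4.075 in, Ī = 0.075522 in⁴.
Bottom flange (beyond web): 3.3 × 0.65, A = 2.145 in², y = 0.325 in, Ī = 0.075522 in⁴.
Centroid: ȳ = ΣA·y / ΣA = 2.2 in.
Transfer each piece to the centroidal x-axis using Ī + A·d² with d = y − 2.2:
  web: d = 0 in → contributes +3.5493 in⁴
  top flange (beyond web): d = 1.875 in → contributes +7.6165 in⁴
  bottom flange (beyond web): d = -1.875 in → contributes +7.6165 in⁴
Total I = 18.782 in⁴.
For the y-axis: x̄ = 3.55 in.
Repeating about the centroidal y-axis gives I_y = 19.426 in⁴.
Polar second moment: J = I_x + I_y = 38.208 in⁴.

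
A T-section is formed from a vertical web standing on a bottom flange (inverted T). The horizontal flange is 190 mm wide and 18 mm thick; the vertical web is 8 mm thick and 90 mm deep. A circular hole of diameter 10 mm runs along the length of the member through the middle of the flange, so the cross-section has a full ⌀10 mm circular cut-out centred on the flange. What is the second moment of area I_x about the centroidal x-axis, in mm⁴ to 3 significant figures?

Break the section into simple shapes (no overlaps), measuring from the bottom-left corner of the bounding box.
Flange: 190 × 18, A = 3 420 mm², y = 9 mm, Ī = 92 340 mm⁴.
Web: 8 × 90, A = 720 mm², y = 63 mm, Ī = 486 000 mm⁴.
Hole (subtracted): ⌀10, A = 78.54 mm², y = 9 mm, Ī = 490.87 mm⁴.
Centroid: ȳ = ΣA·y / ΣA = 18.573 mm.
Transfer each piece to the centroidal x-axis using Ī + A·d² with d = y − 18.573:
  flange: d = -9.5729 mm → contributes +405 751 mm⁴
  web: d = 44.427 mm → contributes +1 907 112 mm⁴
  hole: d = -9.5729 mm → contributes −7688.3 mm⁴
Total I = 2 305 174 mm⁴.

I_x ≈ 2.31 × 10⁶ mm⁴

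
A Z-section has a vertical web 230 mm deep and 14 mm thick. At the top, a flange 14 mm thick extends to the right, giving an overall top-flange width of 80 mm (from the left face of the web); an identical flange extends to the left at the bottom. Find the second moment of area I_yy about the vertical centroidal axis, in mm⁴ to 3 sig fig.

I_yy ≈ 3.68 × 10⁶ mm⁴

Treat the section as a set of non-overlapping primitives; coordinates are from the bounding-box lower-left.
Web: 14 × 230, A = 3 220 mm², x = 73 mm, Ī = 52 593 mm⁴.
Top flange (beyond web): 66 × 14, A = 924 mm², x = 113 mm, Ī = 335 412 mm⁴.
Bottom flange (beyond web): 66 × 14, A = 924 mm², x = 33 mm, Ī = 335 412 mm⁴.
Centroid: x̄ = ΣA·x / ΣA = 73 mm.
Transfer each piece to the vertical centroidal axis using Ī + A·d² with d = x − 73:
  web: d = 0 mm → contributes +52 593 mm⁴
  top flange (beyond web): d = 40 mm → contributes +1 813 812 mm⁴
  bottom flange (beyond web): d = -40 mm → contributes +1 813 812 mm⁴
Total I = 3 680 217 mm⁴.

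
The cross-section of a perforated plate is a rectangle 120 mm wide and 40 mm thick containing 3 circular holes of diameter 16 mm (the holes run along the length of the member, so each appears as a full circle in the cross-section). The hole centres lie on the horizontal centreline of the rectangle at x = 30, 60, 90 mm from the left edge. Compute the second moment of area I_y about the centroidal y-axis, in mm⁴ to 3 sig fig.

I_y ≈ 5.39 × 10⁶ mm⁴

Split into non-overlapping primitives; take the origin at the lower-left of the bounding box.
Plate: 120 × 40, A = 4 800 mm², x = 60 mm, Ī = 5 760 000 mm⁴.
Hole 1 (subtracted): ⌀16, A = 201.06 mm², x = 30 mm, Ī = 3 217 mm⁴.
Hole 2 (subtracted): ⌀16, A = 201.06 mm², x = 60 mm, Ī = 3 217 mm⁴.
Hole 3 (subtracted): ⌀16, A = 201.06 mm², x = 90 mm, Ī = 3 217 mm⁴.
By symmetry the centroid is at mid-width, x̄ = 60 mm.
Transfer each piece to the centroidal y-axis using Ī + A·d² with d = x − 60:
  plate: d = 0 mm → contributes +5 760 000 mm⁴
  hole 1: d = -30 mm → contributes −184 173 mm⁴
  hole 2: d = 0 mm → contributes −3 217 mm⁴
  hole 3: d = 30 mm → contributes −184 173 mm⁴
Total I = 5 388 438 mm⁴.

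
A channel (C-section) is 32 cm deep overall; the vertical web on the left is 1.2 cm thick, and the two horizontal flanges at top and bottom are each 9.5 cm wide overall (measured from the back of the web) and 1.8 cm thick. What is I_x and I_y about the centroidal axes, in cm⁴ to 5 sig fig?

Break the section into simple shapes (no overlaps), measuring from the bottom-left corner of the bounding box.
Web: 1.2 × 32, A = 38.4 cm², y = 16 cm, Ī = 3276.8 cm⁴.
Top flange (beyond web): 8.3 × 1.8, A = 14.94 cm², y = 31.1 cm, Ī = 4.0338 cm⁴.
Bottom flange (beyond web): 8.3 × 1.8, A = 14.94 cm², y = 0.9 cm, Ī = 4.0338 cm⁴.
By symmetry the centroid is at mid-height, ȳ = 16 cm.
Transfer each piece to the centroidal x-axis using Ī + A·d² with d = y − 16:
  web: d = 0 cm → contributes +3276.8 cm⁴
  top flange (beyond web): d = 15.1 cm → contributes +3410.503 cm⁴
  bottom flange (beyond web): d = -15.1 cm → contributes +3410.503 cm⁴
Total I = 10097.81 cm⁴.
For the y-axis: x̄ = 2.678647 cm.
Repeating about the centroidal y-axis gives I_y = 555.2893 cm⁴.

I_x ≈ 1.0098 × 10⁴ cm⁴, I_y ≈ 555.29 cm⁴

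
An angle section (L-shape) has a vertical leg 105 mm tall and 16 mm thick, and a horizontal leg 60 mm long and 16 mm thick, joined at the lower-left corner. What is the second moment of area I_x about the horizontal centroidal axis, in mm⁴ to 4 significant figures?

Break the section into simple shapes (no overlaps), measuring from the bottom-left corner of the bounding box.
Vertical leg: 16 × 105, A = 1 680 mm², y = 52.5 mm, Ī = 1 543 500 mm⁴.
Horizontal leg (remainder): 44 × 16, A = 704 mm², y = 8 mm, Ī = 15018.7 mm⁴.
Centroid: ȳ = ΣA·y / ΣA = 39.3591 mm.
Transfer each piece to the horizontal centroidal axis using Ī + A·d² with d = y − 39.3591:
  vertical leg: d = 13.1409 mm → contributes +1 833 610 mm⁴
  horizontal leg (remainder): d = -31.3591 mm → contributes +707 326 mm⁴
Total I = 2 540 935 mm⁴.

I_x ≈ 2.541 × 10⁶ mm⁴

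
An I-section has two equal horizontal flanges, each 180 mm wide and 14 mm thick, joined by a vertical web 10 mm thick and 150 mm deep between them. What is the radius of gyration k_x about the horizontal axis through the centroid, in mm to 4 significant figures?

Decompose the section into non-overlapping parts with the origin at the bottom-left of its bounding rectangle.
Bottom flange: 180 × 14, A = 2 520 mm², y = 7 mm, Ī = 41 160 mm⁴.
Web: 10 × 150, A = 1 500 mm², y = 89 mm, Ī = 2 812 500 mm⁴.
Top flange: 180 × 14, A = 2 520 mm², y = 171 mm, Ī = 41 160 mm⁴.
By symmetry the centroid is at mid-height, ȳ = 89 mm.
Transfer each piece to the horizontal axis through the centroid using Ī + A·d² with d = y − 89:
  bottom flange: d = -82 mm → contributes +16 985 640 mm⁴
  web: d = 0 mm → contributes +2 812 500 mm⁴
  top flange: d = 82 mm → contributes +16 985 640 mm⁴
Total I = 36 783 780 mm⁴.
Radius of gyration: k = √(I/A) = √(36 783 780 / 6 540) = 74.9962 mm.

k_x ≈ 75.00 mm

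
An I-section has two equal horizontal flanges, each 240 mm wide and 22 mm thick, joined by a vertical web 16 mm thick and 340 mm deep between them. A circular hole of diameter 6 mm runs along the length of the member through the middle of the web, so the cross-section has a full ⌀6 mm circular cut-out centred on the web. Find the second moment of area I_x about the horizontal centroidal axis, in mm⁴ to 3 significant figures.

Break the section into simple shapes (no overlaps), measuring from the bottom-left corner of the bounding box.
Bottom flange: 240 × 22, A = 5 280 mm², y = 11 mm, Ī = 212 960 mm⁴.
Web: 16 × 340, A = 5 440 mm², y = 192 mm, Ī = 52 405 333 mm⁴.
Top flange: 240 × 22, A = 5 280 mm², y = 373 mm, Ī = 212 960 mm⁴.
Hole (subtracted): ⌀6, A = 28.274 mm², y = 192 mm, Ī = 63.617 mm⁴.
By symmetry the centroid is at mid-height, ȳ = 192 mm.
Transfer each piece to the horizontal centroidal axis using Ī + A·d² with d = y − 192:
  bottom flange: d = -181 mm → contributes +173 191 040 mm⁴
  web: d = 0 mm → contributes +52 405 333 mm⁴
  top flange: d = 181 mm → contributes +173 191 040 mm⁴
  hole: d = 0 mm → contributes −63.617 mm⁴
Total I = 398 787 350 mm⁴.

I_x ≈ 3.99 × 10⁸ mm⁴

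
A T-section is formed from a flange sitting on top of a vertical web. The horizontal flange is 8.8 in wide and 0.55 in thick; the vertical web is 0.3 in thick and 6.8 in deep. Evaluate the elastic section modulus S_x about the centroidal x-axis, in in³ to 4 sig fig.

S_x ≈ 4.572 in³

Decompose the section into non-overlapping parts with the origin at the bottom-left of its bounding rectangle.
Flange: 8.8 × 0.55, A = 4.84 in², y = 7.075 in, Ī = 0.122008 in⁴.
Web: 0.3 × 6.8, A = 2.04 in², y = 3.4 in, Ī = 7.8608 in⁴.
Centroid: ȳ = ΣA·y / ΣA = 5.98532 in.
Transfer each piece to the centroidal x-axis using Ī + A·d² with d = y − 5.98532:
  flange: d = 1.08968 in → contributes +5.86904 in⁴
  web: d = -2.58532 in → contributes +21.4959 in⁴
Total I = 27.365 in⁴.
Extreme fibre distance c = 5.98532 in; S = I/c = 4.57201 in³.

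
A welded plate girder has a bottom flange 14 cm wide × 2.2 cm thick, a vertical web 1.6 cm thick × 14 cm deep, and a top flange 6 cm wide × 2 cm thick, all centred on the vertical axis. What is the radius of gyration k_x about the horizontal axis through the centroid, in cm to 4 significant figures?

Break the section into simple shapes (no overlaps), measuring from the bottom-left corner of the bounding box.
Bottom plate: 14 × 2.2, A = 30.8 cm², y = 1.1 cm, Ī = 12.4227 cm⁴.
Web plate: 1.6 × 14, A = 22.4 cm², y = 9.2 cm, Ī = 365.867 cm⁴.
Top plate: 6 × 2, A = 12 cm², y = 17.2 cm, Ī = 4 cm⁴.
Centroid: ȳ = ΣA·y / ΣA = 6.84601 cm.
Transfer each piece to the horizontal axis through the centroid using Ī + A·d² with d = y − 6.84601:
  bottom plate: d = -5.74601 cm → contributes +1029.34 cm⁴
  web plate: d = 2.35399 cm → contributes +489.991 cm⁴
  top plate: d = 10.354 cm → contributes +1290.46 cm⁴
Total I = 2809.79 cm⁴.
Radius of gyration: k = √(I/A) = √(2809.79 / 65.2) = 6.56467 cm.

k_x ≈ 6.565 cm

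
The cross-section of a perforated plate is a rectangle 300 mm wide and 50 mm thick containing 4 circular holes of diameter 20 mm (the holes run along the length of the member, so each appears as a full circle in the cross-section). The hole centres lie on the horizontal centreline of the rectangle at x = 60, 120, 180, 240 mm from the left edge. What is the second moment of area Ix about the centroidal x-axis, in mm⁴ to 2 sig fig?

Ix ≈ 3.1 × 10⁶ mm⁴

Break the section into simple shapes (no overlaps), measuring from the bottom-left corner of the bounding box.
Plate: 300 × 50, A = 15 000 mm², y = 25 mm, Ī = 3 125 000 mm⁴.
Hole 1 (subtracted): ⌀20, A = 314.2 mm², y = 25 mm, Ī = 7 854 mm⁴.
Hole 2 (subtracted): ⌀20, A = 314.2 mm², y = 25 mm, Ī = 7 854 mm⁴.
Hole 3 (subtracted): ⌀20, A = 314.2 mm², y = 25 mm, Ī = 7 854 mm⁴.
Hole 4 (subtracted): ⌀20, A = 314.2 mm², y = 25 mm, Ī = 7 854 mm⁴.
By symmetry the centroid is at mid-height, ȳ = 25 mm.
All pieces are centred on the centroidal x-axis, so I = ΣĪ (holes subtracted) = 3 093 584 mm⁴.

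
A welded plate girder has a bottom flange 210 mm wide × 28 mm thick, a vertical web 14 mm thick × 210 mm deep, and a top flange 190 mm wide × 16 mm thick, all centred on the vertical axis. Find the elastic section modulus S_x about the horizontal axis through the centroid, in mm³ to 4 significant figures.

S_x ≈ 8.120 × 10⁵ mm³

Treat the section as a set of non-overlapping primitives; coordinates are from the bounding-box lower-left.
Bottom plate: 210 × 28, A = 5 880 mm², y = 14 mm, Ī = 384 160 mm⁴.
Web plate: 14 × 210, A = 2 940 mm², y = 133 mm, Ī = 10 804 500 mm⁴.
Top plate: 190 × 16, A = 3 040 mm², y = 246 mm, Ī = 64853.3 mm⁴.
Centroid: ȳ = ΣA·y / ΣA = 102.966 mm.
Transfer each piece to the horizontal axis through the centroid using Ī + A·d² with d = y − 102.966:
  bottom plate: d = -88.9663 mm → contributes +46 924 347 mm⁴
  web plate: d = 30.0337 mm → contributes +13 456 453 mm⁴
  top plate: d = 143.034 mm → contributes +62 259 140 mm⁴
Total I = 122 639 940 mm⁴.
Extreme fibre distance c = 151.034 mm; S = I/c = 812 004 mm³.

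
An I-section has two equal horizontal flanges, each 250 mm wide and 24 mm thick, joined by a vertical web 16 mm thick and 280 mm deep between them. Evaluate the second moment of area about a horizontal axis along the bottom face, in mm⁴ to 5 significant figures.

Split into non-overlapping primitives; take the origin at the lower-left of the bounding box.
Bottom flange: 250 × 24, A = 6 000 mm², y = 12 mm, Ī = 288 000 mm⁴.
Web: 16 × 280, A = 4 480 mm², y = 164 mm, Ī = 29 269 333 mm⁴.
Top flange: 250 × 24, A = 6 000 mm², y = 316 mm, Ī = 288 000 mm⁴.
Transfer each piece to the base of the section using Ī + A·d² with d = y − 0:
  bottom flange: d = 12 mm → contributes +1 152 000 mm⁴
  web: d = 164 mm → contributes +149 763 413 mm⁴
  top flange: d = 316 mm → contributes +599 424 000 mm⁴
Total I = 750 339 413 mm⁴.

I_base ≈ 7.5034 × 10⁸ mm⁴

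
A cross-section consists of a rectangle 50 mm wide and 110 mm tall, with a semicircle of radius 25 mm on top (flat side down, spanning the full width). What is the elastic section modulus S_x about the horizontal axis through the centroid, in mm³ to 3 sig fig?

Treat the section as a set of non-overlapping primitives; coordinates are from the bounding-box lower-left.
Rectangular body: 50 × 110, A = 5 500 mm², y = 55 mm, Ī = 5 545 833 mm⁴.
Semicircular cap: semicircle r = 25, A = 981.75 mm², y = 120.61 mm, Ī = 42 874 mm⁴.
Centroid: ȳ = ΣA·y / ΣA = 64.938 mm.
Transfer each piece to the horizontal axis through the centroid using Ī + A·d² with d = y − 64.938:
  rectangular body: d = -9.9376 mm → contributes +6 088 987 mm⁴
  semicircular cap: d = 55.673 mm → contributes +3 085 758 mm⁴
Total I = 9 174 745 mm⁴.
Extreme fibre distance c = 70.062 mm; S = I/c = 130 951 mm³.

S_x ≈ 1.31 × 10⁵ mm³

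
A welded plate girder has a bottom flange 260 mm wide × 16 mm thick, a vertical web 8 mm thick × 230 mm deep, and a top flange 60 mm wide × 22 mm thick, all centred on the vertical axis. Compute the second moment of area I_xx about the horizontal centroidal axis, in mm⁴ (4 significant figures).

I_xx ≈ 7.585 × 10⁷ mm⁴

Decompose the section into non-overlapping parts with the origin at the bottom-left of its bounding rectangle.
Bottom plate: 260 × 16, A = 4 160 mm², y = 8 mm, Ī = 88746.7 mm⁴.
Web plate: 8 × 230, A = 1 840 mm², y = 131 mm, Ī = 8 111 333 mm⁴.
Top plate: 60 × 22, A = 1 320 mm², y = 257 mm, Ī = 53 240 mm⁴.
Centroid: ȳ = ΣA·y / ΣA = 83.8197 mm.
Transfer each piece to the horizontal centroidal axis using Ī + A·d² with d = y − 83.8197:
  bottom plate: d = -75.8197 mm → contributes +24 003 017 mm⁴
  web plate: d = 47.1803 mm → contributes +12 207 143 mm⁴
  top plate: d = 173.18 mm → contributes +39 641 922 mm⁴
Total I = 75 852 082 mm⁴.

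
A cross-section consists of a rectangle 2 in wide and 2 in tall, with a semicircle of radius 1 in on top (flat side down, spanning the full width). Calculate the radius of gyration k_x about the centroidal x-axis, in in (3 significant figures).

Split into non-overlapping primitives; take the origin at the lower-left of the bounding box.
Rectangular body: 2 × 2, A = 4 in², y = 1 in, Ī = 1.3333 in⁴.
Semicircular cap: semicircle r = 1, A = 1.5708 in², y = 2.4244 in, Ī = 0.10976 in⁴.
Centroid: ȳ = ΣA·y / ΣA = 1.4016 in.
Transfer each piece to the centroidal x-axis using Ī + A·d² with d = y − 1.4016:
  rectangular body: d = -0.40164 in → contributes +1.9786 in⁴
  semicircular cap: d = 1.0228 in → contributes +1.7529 in⁴
Total I = 3.7315 in⁴.
Radius of gyration: k = √(I/A) = √(3.7315 / 5.5708) = 0.81843 in.

k_x ≈ 0.818 in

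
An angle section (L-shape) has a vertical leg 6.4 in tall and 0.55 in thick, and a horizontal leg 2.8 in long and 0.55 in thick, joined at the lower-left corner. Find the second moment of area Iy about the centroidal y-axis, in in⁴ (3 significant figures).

Iy ≈ 2.41 in⁴

Split into non-overlapping primitives; take the origin at the lower-left of the bounding box.
Vertical leg: 0.55 × 6.4, A = 3.52 in², x = 0.275 in, Ī = 0.088733 in⁴.
Horizontal leg (remainder): 2.25 × 0.55, A = 1.2375 in², x = 1.675 in, Ī = 0.52207 in⁴.
Centroid: x̄ = ΣA·x / ΣA = 0.63916 in.
Transfer each piece to the centroidal y-axis using Ī + A·d² with d = x − 0.63916:
  vertical leg: d = -0.36416 in → contributes +0.55553 in⁴
  horizontal leg (remainder): d = 1.0358 in → contributes +1.8499 in⁴
Total I = 2.4054 in⁴.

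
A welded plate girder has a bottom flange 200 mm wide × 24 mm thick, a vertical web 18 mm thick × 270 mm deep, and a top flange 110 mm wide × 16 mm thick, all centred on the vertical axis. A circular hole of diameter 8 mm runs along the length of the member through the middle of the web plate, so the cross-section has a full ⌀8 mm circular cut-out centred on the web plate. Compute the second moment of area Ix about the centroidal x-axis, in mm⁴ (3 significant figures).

Split into non-overlapping primitives; take the origin at the lower-left of the bounding box.
Bottom plate: 200 × 24, A = 4 800 mm², y = 12 mm, Ī = 230 400 mm⁴.
Web plate: 18 × 270, A = 4 860 mm², y = 159 mm, Ī = 29 524 500 mm⁴.
Top plate: 110 × 16, A = 1 760 mm², y = 302 mm, Ī = 37 547 mm⁴.
Hole (subtracted): ⌀8, A = 50.265 mm², y = 159 mm, Ī = 201.06 mm⁴.
Centroid: ȳ = ΣA·y / ΣA = 119.08 mm.
Transfer each piece to the centroidal x-axis using Ī + A·d² with d = y − 119.08:
  bottom plate: d = -107.08 mm → contributes +55 264 172 mm⁴
  web plate: d = 39.924 mm → contributes +37 270 799 mm⁴
  top plate: d = 182.92 mm → contributes +58 928 942 mm⁴
  hole: d = 39.924 mm → contributes −80 319 mm⁴
Total I = 151 383 594 mm⁴.

Ix ≈ 1.51 × 10⁸ mm⁴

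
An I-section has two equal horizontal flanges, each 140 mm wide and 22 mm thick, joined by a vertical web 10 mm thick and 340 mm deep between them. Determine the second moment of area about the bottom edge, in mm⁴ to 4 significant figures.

I_base ≈ 5.872 × 10⁸ mm⁴

Split into non-overlapping primitives; take the origin at the lower-left of the bounding box.
Bottom flange: 140 × 22, A = 3 080 mm², y = 11 mm, Ī = 124 227 mm⁴.
Web: 10 × 340, A = 3 400 mm², y = 192 mm, Ī = 32 753 333 mm⁴.
Top flange: 140 × 22, A = 3 080 mm², y = 373 mm, Ī = 124 227 mm⁴.
Transfer each piece to the base of the section using Ī + A·d² with d = y − 0:
  bottom flange: d = 11 mm → contributes +496 907 mm⁴
  web: d = 192 mm → contributes +158 090 933 mm⁴
  top flange: d = 373 mm → contributes +428 641 547 mm⁴
Total I = 587 229 387 mm⁴.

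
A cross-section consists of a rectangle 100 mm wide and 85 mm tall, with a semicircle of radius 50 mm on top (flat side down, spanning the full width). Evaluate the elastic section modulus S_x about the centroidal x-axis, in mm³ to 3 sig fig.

Treat the section as a set of non-overlapping primitives; coordinates are from the bounding-box lower-left.
Rectangular body: 100 × 85, A = 8 500 mm², y = 42.5 mm, Ī = 5 117 708 mm⁴.
Semicircular cap: semicircle r = 50, A = 3 927 mm², y = 106.22 mm, Ī = 685 981 mm⁴.
Centroid: ȳ = ΣA·y / ΣA = 62.636 mm.
Transfer each piece to the centroidal x-axis using Ī + A·d² with d = y − 62.636:
  rectangular body: d = -20.136 mm → contributes +8 564 121 mm⁴
  semicircular cap: d = 43.585 mm → contributes +8 145 766 mm⁴
Total I = 16 709 887 mm⁴.
Extreme fibre distance c = 72.364 mm; S = I/c = 230 915 mm³.

S_x ≈ 2.31 × 10⁵ mm³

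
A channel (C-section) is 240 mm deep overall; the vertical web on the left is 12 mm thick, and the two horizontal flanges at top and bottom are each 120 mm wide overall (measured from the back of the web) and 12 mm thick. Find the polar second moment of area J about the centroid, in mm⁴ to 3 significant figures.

J ≈ 5.50 × 10⁷ mm⁴

Split into non-overlapping primitives; take the origin at the lower-left of the bounding box.
Web: 12 × 240, A = 2 880 mm², y = 120 mm, Ī = 13 824 000 mm⁴.
Top flange (beyond web): 108 × 12, A = 1 296 mm², y = 234 mm, Ī = 15 552 mm⁴.
Bottom flange (beyond web): 108 × 12, A = 1 296 mm², y = 6 mm, Ī = 15 552 mm⁴.
By symmetry the centroid is at mid-height, ȳ = 120 mm.
Transfer each piece to the centroidal x-axis using Ī + A·d² with d = y − 120:
  web: d = 0 mm → contributes +13 824 000 mm⁴
  top flange (beyond web): d = 114 mm → contributes +16 858 368 mm⁴
  bottom flange (beyond web): d = -114 mm → contributes +16 858 368 mm⁴
Total I = 47 540 736 mm⁴.
For the y-axis: x̄ = 34.421 mm.
Repeating about the centroidal y-axis gives I_y = 7 465 142 mm⁴.
Polar second moment: J = I_x + I_y = 55 005 878 mm⁴.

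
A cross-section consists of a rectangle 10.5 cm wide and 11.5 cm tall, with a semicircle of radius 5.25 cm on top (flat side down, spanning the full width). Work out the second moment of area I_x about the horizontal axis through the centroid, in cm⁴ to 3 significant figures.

I_x ≈ 3440 cm⁴

Break the section into simple shapes (no overlaps), measuring from the bottom-left corner of the bounding box.
Rectangular body: 10.5 × 11.5, A = 120.75 cm², y = 5.75 cm, Ī = 1330.8 cm⁴.
Semicircular cap: semicircle r = 5.25, A = 43.295 cm², y = 13.728 cm, Ī = 83.381 cm⁴.
Centroid: ȳ = ΣA·y / ΣA = 7.8556 cm.
Transfer each piece to the horizontal axis through the centroid using Ī + A·d² with d = y − 7.8556:
  rectangular body: d = -2.1056 cm → contributes +1866.1 cm⁴
  semicircular cap: d = 5.8726 cm → contributes +1576.5 cm⁴
Total I = 3442.6 cm⁴.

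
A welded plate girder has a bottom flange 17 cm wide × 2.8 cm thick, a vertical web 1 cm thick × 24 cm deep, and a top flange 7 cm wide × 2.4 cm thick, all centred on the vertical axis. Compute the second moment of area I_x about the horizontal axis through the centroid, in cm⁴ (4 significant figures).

Split into non-overlapping primitives; take the origin at the lower-left of the bounding box.
Bottom plate: 17 × 2.8, A = 47.6 cm², y = 1.4 cm, Ī = 31.0987 cm⁴.
Web plate: 1 × 24, A = 24 cm², y = 14.8 cm, Ī = 1 152 cm⁴.
Top plate: 7 × 2.4, A = 16.8 cm², y = 28 cm, Ī = 8.064 cm⁴.
Centroid: ȳ = ΣA·y / ΣA = 10.0932 cm.
Transfer each piece to the horizontal axis through the centroid using Ī + A·d² with d = y − 10.0932:
  bottom plate: d = -8.69321 cm → contributes +3628.32 cm⁴
  web plate: d = 4.70679 cm → contributes +1683.69 cm⁴
  top plate: d = 17.9068 cm → contributes +5395.03 cm⁴
Total I = 10707.1 cm⁴.

I_x ≈ 1.071 × 10⁴ cm⁴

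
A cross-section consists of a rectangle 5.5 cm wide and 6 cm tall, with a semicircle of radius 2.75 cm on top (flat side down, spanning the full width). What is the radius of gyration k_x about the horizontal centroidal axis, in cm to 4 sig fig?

Decompose the section into non-overlapping parts with the origin at the bottom-left of its bounding rectangle.
Rectangular body: 5.5 × 6, A = 33 cm², y = 3 cm, Ī = 99 cm⁴.
Semicircular cap: semicircle r = 2.75, A = 11.8791 cm², y = 7.16714 cm, Ī = 6.27715 cm⁴.
Centroid: ȳ = ΣA·y / ΣA = 4.10301 cm.
Transfer each piece to the horizontal centroidal axis using Ī + A·d² with d = y − 4.10301:
  rectangular body: d = -1.10301 cm → contributes +139.149 cm⁴
  semicircular cap: d = 3.06413 cm → contributes +117.809 cm⁴
Total I = 256.958 cm⁴.
Radius of gyration: k = √(I/A) = √(256.958 / 44.8791) = 2.39281 cm.

k_x ≈ 2.393 cm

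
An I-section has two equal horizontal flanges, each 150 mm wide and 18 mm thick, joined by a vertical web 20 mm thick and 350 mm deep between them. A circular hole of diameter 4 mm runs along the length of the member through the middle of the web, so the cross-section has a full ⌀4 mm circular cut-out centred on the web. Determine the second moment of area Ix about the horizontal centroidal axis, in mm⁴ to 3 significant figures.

Ix ≈ 2.54 × 10⁸ mm⁴

Split into non-overlapping primitives; take the origin at the lower-left of the bounding box.
Bottom flange: 150 × 18, A = 2 700 mm², y = 9 mm, Ī = 72 900 mm⁴.
Web: 20 × 350, A = 7 000 mm², y = 193 mm, Ī = 71 458 333 mm⁴.
Top flange: 150 × 18, A = 2 700 mm², y = 377 mm, Ī = 72 900 mm⁴.
Hole (subtracted): ⌀4, A = 12.566 mm², y = 193 mm, Ī = 12.566 mm⁴.
By symmetry the centroid is at mid-height, ȳ = 193 mm.
Transfer each piece to the horizontal centroidal axis using Ī + A·d² with d = y − 193:
  bottom flange: d = -184 mm → contributes +91 484 100 mm⁴
  web: d = 0 mm → contributes +71 458 333 mm⁴
  top flange: d = 184 mm → contributes +91 484 100 mm⁴
  hole: d = 0 mm → contributes −12.566 mm⁴
Total I = 254 426 521 mm⁴.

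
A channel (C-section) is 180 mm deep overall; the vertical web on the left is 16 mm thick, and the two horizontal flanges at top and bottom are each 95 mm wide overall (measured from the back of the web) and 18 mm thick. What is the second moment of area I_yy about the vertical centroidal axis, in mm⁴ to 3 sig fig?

I_yy ≈ 4.77 × 10⁶ mm⁴

Treat the section as a set of non-overlapping primitives; coordinates are from the bounding-box lower-left.
Web: 16 × 180, A = 2 880 mm², x = 8 mm, Ī = 61 440 mm⁴.
Top flange (beyond web): 79 × 18, A = 1 422 mm², x = 55.5 mm, Ī = 739 559 mm⁴.
Bottom flange (beyond web): 79 × 18, A = 1 422 mm², x = 55.5 mm, Ī = 739 559 mm⁴.
Centroid: x̄ = ΣA·x / ΣA = 31.601 mm.
Transfer each piece to the vertical centroidal axis using Ī + A·d² with d = x − 31.601:
  web: d = -23.601 mm → contributes +1 665 570 mm⁴
  top flange (beyond web): d = 23.899 mm → contributes +1 551 776 mm⁴
  bottom flange (beyond web): d = 23.899 mm → contributes +1 551 776 mm⁴
Total I = 4 769 123 mm⁴.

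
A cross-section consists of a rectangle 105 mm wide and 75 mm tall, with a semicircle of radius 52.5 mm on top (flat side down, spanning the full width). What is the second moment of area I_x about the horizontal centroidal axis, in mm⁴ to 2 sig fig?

I_x ≈ 1.5 × 10⁷ mm⁴

Break the section into simple shapes (no overlaps), measuring from the bottom-left corner of the bounding box.
Rectangular body: 105 × 75, A = 7 875 mm², y = 37.5 mm, Ī = 3 691 406 mm⁴.
Semicircular cap: semicircle r = 52.5, A = 4 330 mm², y = 97.28 mm, Ī = 833 814 mm⁴.
Centroid: ȳ = ΣA·y / ΣA = 58.71 mm.
Transfer each piece to the horizontal centroidal axis using Ī + A·d² with d = y − 58.71:
  rectangular body: d = -21.21 mm → contributes +7 233 201 mm⁴
  semicircular cap: d = 38.57 mm → contributes +7 276 034 mm⁴
Total I = 14 509 235 mm⁴.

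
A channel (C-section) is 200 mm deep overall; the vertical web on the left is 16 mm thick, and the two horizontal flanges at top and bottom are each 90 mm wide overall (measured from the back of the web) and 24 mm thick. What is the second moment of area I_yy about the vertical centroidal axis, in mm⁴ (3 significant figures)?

I_yy ≈ 5.10 × 10⁶ mm⁴

Break the section into simple shapes (no overlaps), measuring from the bottom-left corner of the bounding box.
Web: 16 × 200, A = 3 200 mm², x = 8 mm, Ī = 68 267 mm⁴.
Top flange (beyond web): 74 × 24, A = 1 776 mm², x = 53 mm, Ī = 810 448 mm⁴.
Bottom flange (beyond web): 74 × 24, A = 1 776 mm², x = 53 mm, Ī = 810 448 mm⁴.
Centroid: x̄ = ΣA·x / ΣA = 31.673 mm.
Transfer each piece to the vertical centroidal axis using Ī + A·d² with d = x − 31.673:
  web: d = -23.673 mm → contributes +1 861 579 mm⁴
  top flange (beyond web): d = 21.327 mm → contributes +1 618 247 mm⁴
  bottom flange (beyond web): d = 21.327 mm → contributes +1 618 247 mm⁴
Total I = 5 098 073 mm⁴.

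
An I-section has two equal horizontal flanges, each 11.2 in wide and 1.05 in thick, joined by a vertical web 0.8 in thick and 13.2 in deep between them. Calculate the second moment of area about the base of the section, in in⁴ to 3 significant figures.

I_base ≈ 3340 in⁴

Break the section into simple shapes (no overlaps), measuring from the bottom-left corner of the bounding box.
Bottom flange: 11.2 × 1.05, A = 11.76 in², y = 0.525 in, Ī = 1.0805 in⁴.
Web: 0.8 × 13.2, A = 10.56 in², y = 7.65 in, Ī = 153.33 in⁴.
Top flange: 11.2 × 1.05, A = 11.76 in², y = 14.775 in, Ī = 1.0805 in⁴.
Transfer each piece to a horizontal axis along the bottom face using Ī + A·d² with d = y − 0:
  bottom flange: d = 0.525 in → contributes +4.3218 in⁴
  web: d = 7.65 in → contributes +771.33 in⁴
  top flange: d = 14.775 in → contributes +2568.3 in⁴
Total I = 3343.9 in⁴.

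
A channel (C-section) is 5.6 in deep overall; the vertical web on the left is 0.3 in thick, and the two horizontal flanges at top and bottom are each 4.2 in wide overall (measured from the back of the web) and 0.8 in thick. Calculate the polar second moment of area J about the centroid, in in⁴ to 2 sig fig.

J ≈ 54 in⁴

Break the section into simple shapes (no overlaps), measuring from the bottom-left corner of the bounding box.
Web: 0.3 × 5.6, A = 1.68 in², y = 2.8 in, Ī = 4.39 in⁴.
Top flange (beyond web): 3.9 × 0.8, A = 3.12 in², y = 5.2 in, Ī = 0.1664 in⁴.
Bottom flange (beyond web): 3.9 × 0.8, A = 3.12 in², y = 0.4 in, Ī = 0.1664 in⁴.
By symmetry the centroid is at mid-height, ȳ = 2.8 in.
Transfer each piece to the centroidal x-axis using Ī + A·d² with d = y − 2.8:
  web: d = 0 in → contributes +4.39 in⁴
  top flange (beyond web): d = 2.4 in → contributes +18.14 in⁴
  bottom flange (beyond web): d = -2.4 in → contributes +18.14 in⁴
Total I = 40.67 in⁴.
For the y-axis: x̄ = 1.805 in.
Repeating about the centroidal y-axis gives I_y = 13.76 in⁴.
Polar second moment: J = I_x + I_y = 54.42 in⁴.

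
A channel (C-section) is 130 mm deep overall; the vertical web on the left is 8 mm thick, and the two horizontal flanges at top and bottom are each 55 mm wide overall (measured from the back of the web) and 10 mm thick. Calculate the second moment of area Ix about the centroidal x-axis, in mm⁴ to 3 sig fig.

Treat the section as a set of non-overlapping primitives; coordinates are from the bounding-box lower-left.
Web: 8 × 130, A = 1 040 mm², y = 65 mm, Ī = 1 464 667 mm⁴.
Top flange (beyond web): 47 × 10, A = 470 mm², y = 125 mm, Ī = 3916.7 mm⁴.
Bottom flange (beyond web): 47 × 10, A = 470 mm², y = 5 mm, Ī = 3916.7 mm⁴.
By symmetry the centroid is at mid-height, ȳ = 65 mm.
Transfer each piece to the centroidal x-axis using Ī + A·d² with d = y − 65:
  web: d = 0 mm → contributes +1 464 667 mm⁴
  top flange (beyond web): d = 60 mm → contributes +1 695 917 mm⁴
  bottom flange (beyond web): d = -60 mm → contributes +1 695 917 mm⁴
Total I = 4 856 500 mm⁴.

Ix ≈ 4.86 × 10⁶ mm⁴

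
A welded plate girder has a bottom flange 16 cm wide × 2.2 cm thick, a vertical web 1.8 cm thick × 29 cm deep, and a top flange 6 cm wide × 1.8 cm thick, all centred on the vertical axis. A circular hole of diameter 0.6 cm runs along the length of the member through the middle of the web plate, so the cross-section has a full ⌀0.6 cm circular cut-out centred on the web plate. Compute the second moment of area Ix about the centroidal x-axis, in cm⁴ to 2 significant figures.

Decompose the section into non-overlapping parts with the origin at the bottom-left of its bounding rectangle.
Bottom plate: 16 × 2.2, A = 35.2 cm², y = 1.1 cm, Ī = 14.2 cm⁴.
Web plate: 1.8 × 29, A = 52.2 cm², y = 16.7 cm, Ī = 3 658 cm⁴.
Top plate: 6 × 1.8, A = 10.8 cm², y = 32.1 cm, Ī = 2.916 cm⁴.
Hole (subtracted): ⌀0.6, A = 0.2827 cm², y = 16.7 cm, Ī = 0.006362 cm⁴.
Centroid: ȳ = ΣA·y / ΣA = 12.79 cm.
Transfer each piece to the centroidal x-axis using Ī + A·d² with d = y − 12.79:
  bottom plate: d = -11.69 cm → contributes +4 825 cm⁴
  web plate: d = 3.909 cm → contributes +4 456 cm⁴
  top plate: d = 19.31 cm → contributes +4 030 cm⁴
  hole: d = 3.909 cm → contributes −4.328 cm⁴
Total I = 13 307 cm⁴.

Ix ≈ 1.3 × 10⁴ cm⁴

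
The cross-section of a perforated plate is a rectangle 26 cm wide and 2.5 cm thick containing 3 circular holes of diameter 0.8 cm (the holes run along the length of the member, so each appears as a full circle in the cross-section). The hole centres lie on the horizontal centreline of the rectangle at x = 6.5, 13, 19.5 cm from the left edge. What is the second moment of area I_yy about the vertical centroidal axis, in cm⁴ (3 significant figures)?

Break the section into simple shapes (no overlaps), measuring from the bottom-left corner of the bounding box.
Plate: 26 × 2.5, A = 65 cm², x = 13 cm, Ī = 3661.7 cm⁴.
Hole 1 (subtracted): ⌀0.8, A = 0.50265 cm², x = 6.5 cm, Ī = 0.020106 cm⁴.
Hole 2 (subtracted): ⌀0.8, A = 0.50265 cm², x = 13 cm, Ī = 0.020106 cm⁴.
Hole 3 (subtracted): ⌀0.8, A = 0.50265 cm², x = 19.5 cm, Ī = 0.020106 cm⁴.
By symmetry the centroid is at mid-width, x̄ = 13 cm.
Transfer each piece to the vertical centroidal axis using Ī + A·d² with d = x − 13:
  plate: d = 0 cm → contributes +3661.7 cm⁴
  hole 1: d = -6.5 cm → contributes −21.257 cm⁴
  hole 2: d = 0 cm → contributes −0.020106 cm⁴
  hole 3: d = 6.5 cm → contributes −21.257 cm⁴
Total I = 3619.1 cm⁴.

I_yy ≈ 3620 cm⁴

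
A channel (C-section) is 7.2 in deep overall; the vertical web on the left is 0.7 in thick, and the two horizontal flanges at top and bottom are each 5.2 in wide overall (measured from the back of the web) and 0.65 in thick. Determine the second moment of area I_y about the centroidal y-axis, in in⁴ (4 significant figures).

I_y ≈ 28.38 in⁴

Break the section into simple shapes (no overlaps), measuring from the bottom-left corner of the bounding box.
Web: 0.7 × 7.2, A = 5.04 in², x = 0.35 in, Ī = 0.2058 in⁴.
Top flange (beyond web): 4.5 × 0.65, A = 2.925 in², x = 2.95 in, Ī = 4.93594 in⁴.
Bottom flange (beyond web): 4.5 × 0.65, A = 2.925 in², x = 2.95 in, Ī = 4.93594 in⁴.
Centroid: x̄ = ΣA·x / ΣA = 1.74669 in.
Transfer each piece to the centroidal y-axis using Ī + A·d² with d = x − 1.74669:
  web: d = -1.39669 in → contributes +10.0376 in⁴
  top flange (beyond web): d = 1.20331 in → contributes +9.17118 in⁴
  bottom flange (beyond web): d = 1.20331 in → contributes +9.17118 in⁴
Total I = 28.38 in⁴.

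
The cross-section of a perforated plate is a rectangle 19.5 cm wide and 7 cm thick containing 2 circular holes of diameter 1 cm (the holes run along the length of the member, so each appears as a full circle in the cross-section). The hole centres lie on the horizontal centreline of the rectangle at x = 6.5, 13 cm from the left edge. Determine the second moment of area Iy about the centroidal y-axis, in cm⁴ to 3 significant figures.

Iy ≈ 4310 cm⁴

Decompose the section into non-overlapping parts with the origin at the bottom-left of its bounding rectangle.
Plate: 19.5 × 7, A = 136.5 cm², x = 9.75 cm, Ī = 4325.3 cm⁴.
Hole 1 (subtracted): ⌀1, A = 0.7854 cm², x = 6.5 cm, Ī = 0.049087 cm⁴.
Hole 2 (subtracted): ⌀1, A = 0.7854 cm², x = 13 cm, Ī = 0.049087 cm⁴.
By symmetry the centroid is at mid-width, x̄ = 9.75 cm.
Transfer each piece to the centroidal y-axis using Ī + A·d² with d = x − 9.75:
  plate: d = 0 cm → contributes +4325.3 cm⁴
  hole 1: d = -3.25 cm → contributes −8.3449 cm⁴
  hole 2: d = 3.25 cm → contributes −8.3449 cm⁴
Total I = 4308.7 cm⁴.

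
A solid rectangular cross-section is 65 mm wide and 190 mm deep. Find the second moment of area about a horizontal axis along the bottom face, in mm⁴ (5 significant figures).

The section: 65 × 190, A = 12 350 mm², y = 95 mm, Ī = 37 152 917 mm⁴.
Transfer it to the bottom edge using Ī + A·d² with d = y − 0:
  the section: d = 95 mm → contributes +148 611 667 mm⁴
Total I = 148 611 667 mm⁴.

I_base ≈ 1.4861 × 10⁸ mm⁴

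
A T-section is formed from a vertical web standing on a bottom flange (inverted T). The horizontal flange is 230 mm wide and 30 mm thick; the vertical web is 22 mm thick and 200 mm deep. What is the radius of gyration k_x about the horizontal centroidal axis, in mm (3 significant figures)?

k_x ≈ 67.0 mm

Break the section into simple shapes (no overlaps), measuring from the bottom-left corner of the bounding box.
Flange: 230 × 30, A = 6 900 mm², y = 15 mm, Ī = 517 500 mm⁴.
Web: 22 × 200, A = 4 400 mm², y = 130 mm, Ī = 14 666 667 mm⁴.
Centroid: ȳ = ΣA·y / ΣA = 59.779 mm.
Transfer each piece to the horizontal centroidal axis using Ī + A·d² with d = y − 59.779:
  flange: d = -44.779 mm → contributes +14 352 948 mm⁴
  web: d = 70.221 mm → contributes +36 363 165 mm⁴
Total I = 50 716 114 mm⁴.
Radius of gyration: k = √(I/A) = √(50 716 114 / 11 300) = 66.994 mm.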